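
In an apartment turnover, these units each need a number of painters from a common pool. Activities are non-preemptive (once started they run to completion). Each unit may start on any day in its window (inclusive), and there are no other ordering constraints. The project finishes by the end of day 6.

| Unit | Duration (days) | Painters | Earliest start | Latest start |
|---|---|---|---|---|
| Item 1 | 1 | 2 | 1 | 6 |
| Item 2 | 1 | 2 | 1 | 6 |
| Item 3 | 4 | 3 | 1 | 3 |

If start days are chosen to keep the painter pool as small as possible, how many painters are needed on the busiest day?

3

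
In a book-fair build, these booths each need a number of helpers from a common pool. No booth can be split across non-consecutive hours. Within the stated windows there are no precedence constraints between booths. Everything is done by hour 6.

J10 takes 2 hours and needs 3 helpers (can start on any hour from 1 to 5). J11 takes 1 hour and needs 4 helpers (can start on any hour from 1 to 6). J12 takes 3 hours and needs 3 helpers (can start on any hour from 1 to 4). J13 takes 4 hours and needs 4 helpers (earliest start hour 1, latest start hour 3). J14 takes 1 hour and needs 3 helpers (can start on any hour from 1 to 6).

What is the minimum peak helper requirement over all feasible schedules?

Early-start (J10@1, J11@1, J12@1, J13@1, J14@1) gives peak 17: h1:17  h2:10  h3:7  h4:4  h5:0  h6:0.
Shift J12→2, J13→3, J14→5.
Schedule J10@1, J11@1, J12@2, J13@3, J14@5: h1:7  h2:6  h3:7  h4:7  h5:7  h6:4 — peak 7.
Total helper-hours = 38 over 6 hours ⇒ peak ≥ ⌈38/6⌉ = 7, so 7 is optimal.

7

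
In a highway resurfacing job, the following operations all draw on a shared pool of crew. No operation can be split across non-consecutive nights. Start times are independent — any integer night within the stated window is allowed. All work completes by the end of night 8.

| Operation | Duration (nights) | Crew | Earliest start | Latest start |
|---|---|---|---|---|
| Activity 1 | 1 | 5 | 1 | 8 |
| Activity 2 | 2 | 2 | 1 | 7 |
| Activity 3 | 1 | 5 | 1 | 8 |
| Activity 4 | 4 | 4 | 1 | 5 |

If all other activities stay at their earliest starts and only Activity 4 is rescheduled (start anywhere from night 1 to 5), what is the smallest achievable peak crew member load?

Activity 4@1: n1:16  n2:6  n3:4  n4:4  n5:0  n6:0  n7:0  n8:0 → peak 16
Activity 4@2: n1:12  n2:6  n3:4  n4:4  n5:4  n6:0  n7:0  n8:0 → peak 12
Activity 4@3: n1:12  n2:2  n3:4  n4:4  n5:4  n6:4  n7:0  n8:0 → peak 12
Activity 4@4: n1:12  n2:2  n3:0  n4:4  n5:4  n6:4  n7:4  n8:0 → peak 12
Activity 4@5: n1:12  n2:2  n3:0  n4:0  n5:4  n6:4  n7:4  n8:4 → peak 12
Best is Activity 4@2, peak 12.

12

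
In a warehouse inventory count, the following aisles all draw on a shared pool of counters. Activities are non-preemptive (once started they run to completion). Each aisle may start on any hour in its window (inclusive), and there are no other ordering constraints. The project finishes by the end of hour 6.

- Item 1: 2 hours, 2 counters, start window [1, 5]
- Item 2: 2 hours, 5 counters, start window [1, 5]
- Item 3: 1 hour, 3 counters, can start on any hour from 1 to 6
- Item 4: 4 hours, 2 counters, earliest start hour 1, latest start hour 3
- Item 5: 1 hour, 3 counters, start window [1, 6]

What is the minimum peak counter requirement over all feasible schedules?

Early-start (Item 1@1, Item 2@1, Item 3@1, Item 4@1, Item 5@1) gives peak 15: h1:15  h2:9  h3:2  h4:2  h5:0  h6:0.
Shift Item 2→5, Item 3→3, Item 5→4.
Schedule Item 1@1, Item 2@5, Item 3@3, Item 4@1, Item 5@4: h1:4  h2:4  h3:5  h4:5  h5:5  h6:5 — peak 5.
Total counter-hours = 28 over 6 hours ⇒ peak ≥ ⌈28/6⌉ = 5, so 5 is optimal.

5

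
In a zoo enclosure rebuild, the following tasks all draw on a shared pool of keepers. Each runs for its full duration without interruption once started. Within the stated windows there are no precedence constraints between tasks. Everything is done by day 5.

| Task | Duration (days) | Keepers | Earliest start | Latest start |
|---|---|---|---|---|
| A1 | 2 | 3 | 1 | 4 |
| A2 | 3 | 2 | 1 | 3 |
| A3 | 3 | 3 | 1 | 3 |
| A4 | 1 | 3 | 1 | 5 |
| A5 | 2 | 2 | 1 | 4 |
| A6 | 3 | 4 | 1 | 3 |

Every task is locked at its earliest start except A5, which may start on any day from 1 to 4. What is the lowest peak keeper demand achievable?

A5@1: d1:17  d2:14  d3:9  d4:0  d5:0 → peak 17
A5@2: d1:15  d2:14  d3:11  d4:0  d5:0 → peak 15
A5@3: d1:15  d2:12  d3:11  d4:2  d5:0 → peak 15
A5@4: d1:15  d2:12  d3:9  d4:2  d5:2 → peak 15
Best is A5@2, peak 15.

15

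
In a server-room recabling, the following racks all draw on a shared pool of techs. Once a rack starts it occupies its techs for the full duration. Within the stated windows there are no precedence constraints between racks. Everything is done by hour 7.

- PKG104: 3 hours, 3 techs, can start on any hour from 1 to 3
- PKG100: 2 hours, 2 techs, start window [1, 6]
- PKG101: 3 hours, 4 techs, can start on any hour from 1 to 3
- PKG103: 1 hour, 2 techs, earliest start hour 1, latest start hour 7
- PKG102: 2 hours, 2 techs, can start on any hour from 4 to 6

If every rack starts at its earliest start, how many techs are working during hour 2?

9

At early start, hour 2 has: PKG104, PKG100, PKG101.
Demand: 3 + 2 + 4 = 9.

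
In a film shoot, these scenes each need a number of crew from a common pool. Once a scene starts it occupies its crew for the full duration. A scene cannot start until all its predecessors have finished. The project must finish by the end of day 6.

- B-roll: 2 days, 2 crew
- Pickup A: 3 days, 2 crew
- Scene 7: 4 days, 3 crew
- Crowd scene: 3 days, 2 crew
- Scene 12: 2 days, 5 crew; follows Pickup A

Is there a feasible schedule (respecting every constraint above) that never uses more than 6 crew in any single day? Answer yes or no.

no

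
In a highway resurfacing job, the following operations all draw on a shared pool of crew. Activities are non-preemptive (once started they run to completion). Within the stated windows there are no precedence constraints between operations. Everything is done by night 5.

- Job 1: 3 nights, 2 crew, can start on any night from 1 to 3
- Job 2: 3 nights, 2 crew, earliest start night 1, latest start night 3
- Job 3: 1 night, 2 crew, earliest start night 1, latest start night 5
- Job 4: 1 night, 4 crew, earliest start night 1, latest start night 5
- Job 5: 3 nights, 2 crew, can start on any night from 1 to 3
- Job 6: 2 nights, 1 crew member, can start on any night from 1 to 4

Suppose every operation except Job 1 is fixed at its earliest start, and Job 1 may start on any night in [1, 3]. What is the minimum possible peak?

11

Job 1@1: n1:13  n2:7  n3:6  n4:0  n5:0 → peak 13
Job 1@2: n1:11  n2:7  n3:6  n4:2  n5:0 → peak 11
Job 1@3: n1:11  n2:5  n3:6  n4:2  n5:2 → peak 11
Best is Job 1@2, peak 11.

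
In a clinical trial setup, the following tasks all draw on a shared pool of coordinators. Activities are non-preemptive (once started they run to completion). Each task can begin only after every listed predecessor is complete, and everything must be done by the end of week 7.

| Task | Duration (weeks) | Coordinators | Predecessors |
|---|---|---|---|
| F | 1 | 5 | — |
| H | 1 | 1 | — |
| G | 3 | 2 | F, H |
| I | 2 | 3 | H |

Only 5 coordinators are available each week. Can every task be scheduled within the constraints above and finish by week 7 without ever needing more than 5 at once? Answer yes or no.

yes

Schedule F@1, H@2, G@3, I@3: w1:5  w2:1  w3:5  w4:5  w5:2  w6:0  w7:0 — peak 5 ≤ 5.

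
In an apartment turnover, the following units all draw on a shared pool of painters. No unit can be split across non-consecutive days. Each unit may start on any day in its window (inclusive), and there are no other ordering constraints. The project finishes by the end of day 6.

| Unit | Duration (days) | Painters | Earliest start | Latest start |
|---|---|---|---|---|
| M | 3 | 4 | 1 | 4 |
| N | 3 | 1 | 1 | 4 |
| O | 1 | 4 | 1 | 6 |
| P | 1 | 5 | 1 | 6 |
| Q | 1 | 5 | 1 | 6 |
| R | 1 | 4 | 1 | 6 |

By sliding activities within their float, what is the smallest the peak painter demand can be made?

8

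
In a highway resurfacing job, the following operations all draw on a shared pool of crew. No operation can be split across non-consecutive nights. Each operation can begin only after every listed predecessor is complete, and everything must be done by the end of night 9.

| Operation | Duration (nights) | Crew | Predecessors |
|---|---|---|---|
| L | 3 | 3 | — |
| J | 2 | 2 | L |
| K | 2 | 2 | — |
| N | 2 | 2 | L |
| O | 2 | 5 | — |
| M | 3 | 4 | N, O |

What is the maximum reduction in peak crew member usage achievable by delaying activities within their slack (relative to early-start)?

Early-start peak: n1:10  n2:10  n3:3  n4:4  n5:4  n6:4  n7:4  n8:4  n9:0 ⇒ 10.
Leveled (L@1, J@6, K@1, N@4, O@4, M@6): n1:5  n2:5  n3:3  n4:7  n5:7  n6:6  n7:6  n8:4  n9:0 ⇒ 7.
Reduction 10 − 7 = 3.

3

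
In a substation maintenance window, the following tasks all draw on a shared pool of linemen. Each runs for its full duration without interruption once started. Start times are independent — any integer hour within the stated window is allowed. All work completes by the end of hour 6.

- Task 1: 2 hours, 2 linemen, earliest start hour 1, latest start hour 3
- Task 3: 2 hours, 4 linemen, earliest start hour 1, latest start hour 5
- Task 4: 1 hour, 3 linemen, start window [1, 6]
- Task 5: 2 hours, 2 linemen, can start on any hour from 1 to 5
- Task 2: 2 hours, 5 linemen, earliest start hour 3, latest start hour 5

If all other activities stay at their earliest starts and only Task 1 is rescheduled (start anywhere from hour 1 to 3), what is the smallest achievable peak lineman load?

Task 1@1: h1:11  h2:8  h3:5  h4:5  h5:0  h6:0 → peak 11
Task 1@2: h1:9  h2:8  h3:7  h4:5  h5:0  h6:0 → peak 9
Task 1@3: h1:9  h2:6  h3:7  h4:7  h5:0  h6:0 → peak 9
Best is Task 1@2, peak 9.

9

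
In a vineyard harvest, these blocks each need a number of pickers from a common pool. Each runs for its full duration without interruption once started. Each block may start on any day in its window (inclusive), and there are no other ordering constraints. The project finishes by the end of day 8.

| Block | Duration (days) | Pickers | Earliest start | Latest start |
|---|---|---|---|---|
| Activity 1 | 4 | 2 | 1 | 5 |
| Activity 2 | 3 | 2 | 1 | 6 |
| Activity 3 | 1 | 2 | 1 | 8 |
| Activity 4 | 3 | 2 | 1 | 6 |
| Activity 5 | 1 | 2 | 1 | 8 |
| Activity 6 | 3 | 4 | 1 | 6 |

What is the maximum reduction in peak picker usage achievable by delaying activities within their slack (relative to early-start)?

8

Early-start peak: d1:14  d2:10  d3:10  d4:2  d5:0  d6:0  d7:0  d8:0 ⇒ 14.
Leveled (Activity 1@1, Activity 2@1, Activity 3@1, Activity 4@2, Activity 5@4, Activity 6@5): d1:6  d2:6  d3:6  d4:6  d5:4  d6:4  d7:4  d8:0 ⇒ 6.
Reduction 14 − 6 = 8.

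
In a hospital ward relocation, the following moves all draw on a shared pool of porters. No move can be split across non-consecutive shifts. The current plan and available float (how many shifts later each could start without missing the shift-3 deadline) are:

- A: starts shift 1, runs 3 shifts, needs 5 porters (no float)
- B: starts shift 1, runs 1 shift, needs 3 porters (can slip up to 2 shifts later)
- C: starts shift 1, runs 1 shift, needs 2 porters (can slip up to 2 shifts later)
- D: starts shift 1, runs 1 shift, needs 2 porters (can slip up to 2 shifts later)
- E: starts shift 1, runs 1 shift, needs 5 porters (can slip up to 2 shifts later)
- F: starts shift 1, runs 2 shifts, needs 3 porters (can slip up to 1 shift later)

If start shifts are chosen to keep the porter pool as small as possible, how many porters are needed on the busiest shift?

12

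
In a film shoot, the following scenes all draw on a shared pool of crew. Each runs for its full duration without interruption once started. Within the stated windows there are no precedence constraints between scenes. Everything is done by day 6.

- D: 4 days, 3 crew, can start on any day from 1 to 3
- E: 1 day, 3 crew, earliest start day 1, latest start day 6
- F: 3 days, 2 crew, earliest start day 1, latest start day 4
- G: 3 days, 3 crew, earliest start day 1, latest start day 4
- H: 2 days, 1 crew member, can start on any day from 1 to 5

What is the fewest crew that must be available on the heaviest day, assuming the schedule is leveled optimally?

Early-start (D@1, E@1, F@1, G@1, H@1) gives peak 12: d1:12  d2:9  d3:8  d4:3  d5:0  d6:0.
Shift E→5, G→4.
Schedule D@1, E@5, F@1, G@4, H@1: d1:6  d2:6  d3:5  d4:6  d5:6  d6:3 — peak 6.
Total crew member-days = 32 over 6 days ⇒ peak ≥ ⌈32/6⌉ = 6, so 6 is optimal.

6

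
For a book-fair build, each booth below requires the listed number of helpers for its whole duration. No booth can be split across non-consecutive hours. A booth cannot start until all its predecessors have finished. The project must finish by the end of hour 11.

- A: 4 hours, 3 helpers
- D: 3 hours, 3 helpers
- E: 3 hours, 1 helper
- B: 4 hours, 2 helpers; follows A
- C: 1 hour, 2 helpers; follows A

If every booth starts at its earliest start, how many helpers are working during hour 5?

At early start, hour 5 has: B, C.
Demand: 2 + 2 = 4.

4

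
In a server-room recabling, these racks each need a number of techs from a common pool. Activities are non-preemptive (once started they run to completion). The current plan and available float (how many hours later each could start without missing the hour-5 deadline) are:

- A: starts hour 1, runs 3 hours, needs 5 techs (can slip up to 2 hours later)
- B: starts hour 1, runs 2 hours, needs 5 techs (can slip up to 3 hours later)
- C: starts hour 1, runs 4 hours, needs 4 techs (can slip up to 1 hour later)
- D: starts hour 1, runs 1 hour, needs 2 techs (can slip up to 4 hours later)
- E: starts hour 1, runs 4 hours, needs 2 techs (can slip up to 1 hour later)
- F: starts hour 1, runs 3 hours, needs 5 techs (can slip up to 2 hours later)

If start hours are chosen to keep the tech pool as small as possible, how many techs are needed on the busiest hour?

16

Early-start (A@1, B@1, C@1, D@1, E@1, F@1) gives peak 23: h1:23  h2:21  h3:16  h4:6  h5:0.
Shift E→2, F→3.
Schedule A@1, B@1, C@1, D@1, E@2, F@3: h1:16  h2:16  h3:16  h4:11  h5:7 — peak 16.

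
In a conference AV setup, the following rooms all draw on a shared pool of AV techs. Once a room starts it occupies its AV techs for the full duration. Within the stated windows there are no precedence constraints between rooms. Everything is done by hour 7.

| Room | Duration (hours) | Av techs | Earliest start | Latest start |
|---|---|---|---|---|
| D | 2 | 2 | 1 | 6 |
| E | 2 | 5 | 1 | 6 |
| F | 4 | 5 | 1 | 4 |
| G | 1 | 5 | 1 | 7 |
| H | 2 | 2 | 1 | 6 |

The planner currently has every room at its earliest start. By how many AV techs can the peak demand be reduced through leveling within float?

12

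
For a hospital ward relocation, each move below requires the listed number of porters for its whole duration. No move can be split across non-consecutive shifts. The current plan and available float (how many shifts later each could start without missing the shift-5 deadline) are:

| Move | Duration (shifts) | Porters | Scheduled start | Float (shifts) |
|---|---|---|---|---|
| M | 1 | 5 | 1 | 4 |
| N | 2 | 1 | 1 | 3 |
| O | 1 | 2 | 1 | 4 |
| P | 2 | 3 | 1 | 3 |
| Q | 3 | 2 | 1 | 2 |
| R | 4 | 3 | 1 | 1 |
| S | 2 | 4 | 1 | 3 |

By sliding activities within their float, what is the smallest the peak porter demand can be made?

Early-start (M@1, N@1, O@1, P@1, Q@1, R@1, S@1) gives peak 20: s1:20  s2:13  s3:5  s4:3  s5:0.
Shift P→2, Q→2, R→2, S→4.
Schedule M@1, N@1, O@1, P@2, Q@2, R@2, S@4: s1:8  s2:9  s3:8  s4:9  s5:7 — peak 9.
Total porter-shifts = 41 over 5 shifts ⇒ peak ≥ ⌈41/5⌉ = 9, so 9 is optimal.

9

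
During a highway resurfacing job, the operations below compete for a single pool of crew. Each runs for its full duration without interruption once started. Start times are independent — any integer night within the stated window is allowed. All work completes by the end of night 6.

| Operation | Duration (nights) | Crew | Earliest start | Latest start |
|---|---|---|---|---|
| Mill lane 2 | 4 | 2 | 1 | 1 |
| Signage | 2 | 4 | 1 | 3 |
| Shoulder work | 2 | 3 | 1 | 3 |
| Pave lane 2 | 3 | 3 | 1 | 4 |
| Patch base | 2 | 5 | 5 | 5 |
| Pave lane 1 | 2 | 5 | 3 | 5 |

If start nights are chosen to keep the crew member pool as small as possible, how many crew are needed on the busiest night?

10

Early-start (Mill lane 2@1, Signage@1, Shoulder work@1, Pave lane 2@1, Patch base@5, Pave lane 1@3) gives peak 12: n1:12  n2:12  n3:10  n4:7  n5:5  n6:5.
Shift Pave lane 2→3.
Schedule Mill lane 2@1, Signage@1, Shoulder work@1, Pave lane 2@3, Patch base@5, Pave lane 1@3: n1:9  n2:9  n3:10  n4:10  n5:8  n6:5 — peak 10.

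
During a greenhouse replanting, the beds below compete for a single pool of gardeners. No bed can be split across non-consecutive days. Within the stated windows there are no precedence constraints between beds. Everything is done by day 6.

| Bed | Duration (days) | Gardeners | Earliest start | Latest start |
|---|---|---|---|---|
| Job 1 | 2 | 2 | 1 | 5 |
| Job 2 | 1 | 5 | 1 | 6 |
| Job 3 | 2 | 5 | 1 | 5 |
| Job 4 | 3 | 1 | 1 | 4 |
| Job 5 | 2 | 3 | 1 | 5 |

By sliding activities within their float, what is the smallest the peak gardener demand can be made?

Early-start (Job 1@1, Job 2@1, Job 3@1, Job 4@1, Job 5@1) gives peak 16: d1:16  d2:11  d3:1  d4:0  d5:0  d6:0.
Shift Job 2→3, Job 3→4.
Schedule Job 1@1, Job 2@3, Job 3@4, Job 4@1, Job 5@1: d1:6  d2:6  d3:6  d4:5  d5:5  d6:0 — peak 6.

6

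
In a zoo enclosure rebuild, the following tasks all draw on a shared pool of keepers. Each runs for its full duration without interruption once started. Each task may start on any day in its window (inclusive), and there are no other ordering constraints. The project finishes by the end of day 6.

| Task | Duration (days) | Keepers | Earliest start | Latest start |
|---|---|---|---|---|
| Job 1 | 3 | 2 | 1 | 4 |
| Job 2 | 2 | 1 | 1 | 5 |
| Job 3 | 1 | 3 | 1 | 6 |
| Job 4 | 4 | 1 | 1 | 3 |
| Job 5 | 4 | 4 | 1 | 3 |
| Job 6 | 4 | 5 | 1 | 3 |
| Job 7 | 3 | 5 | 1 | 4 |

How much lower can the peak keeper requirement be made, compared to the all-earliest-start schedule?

Early-start peak: d1:21  d2:18  d3:17  d4:10  d5:0  d6:0 ⇒ 21.
Leveled (Job 1@1, Job 2@1, Job 3@1, Job 4@1, Job 5@1, Job 6@2, Job 7@4): d1:11  d2:13  d3:12  d4:15  d5:10  d6:5 ⇒ 15.
Reduction 21 − 15 = 6.

6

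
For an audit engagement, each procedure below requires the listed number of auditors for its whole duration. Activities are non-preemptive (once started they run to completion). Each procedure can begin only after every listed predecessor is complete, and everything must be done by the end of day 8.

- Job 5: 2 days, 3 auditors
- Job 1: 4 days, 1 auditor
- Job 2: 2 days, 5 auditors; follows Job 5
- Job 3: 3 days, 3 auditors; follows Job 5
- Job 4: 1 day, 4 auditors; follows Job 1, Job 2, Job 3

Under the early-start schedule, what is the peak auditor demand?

9

Early-start schedule: Job 5@1, Job 1@1, Job 2@3, Job 3@3, Job 4@6.
Load per day: day 1: 4, day 2: 4, day 3: 9, day 4: 9, day 5: 3, day 6: 4, day 7: 0, day 8: 0.
Peak is 9.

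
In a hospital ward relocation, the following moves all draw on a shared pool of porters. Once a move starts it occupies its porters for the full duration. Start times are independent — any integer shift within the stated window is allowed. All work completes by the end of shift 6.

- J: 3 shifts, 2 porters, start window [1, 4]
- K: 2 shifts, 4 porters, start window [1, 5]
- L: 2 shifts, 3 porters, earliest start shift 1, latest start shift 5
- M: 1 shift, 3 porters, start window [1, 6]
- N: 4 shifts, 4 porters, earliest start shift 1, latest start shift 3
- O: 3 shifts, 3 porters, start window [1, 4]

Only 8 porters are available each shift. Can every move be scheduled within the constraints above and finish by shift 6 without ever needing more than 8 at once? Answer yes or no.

The minimum achievable peak is 9; 8 < 9, so no feasible schedule stays within the cap.

no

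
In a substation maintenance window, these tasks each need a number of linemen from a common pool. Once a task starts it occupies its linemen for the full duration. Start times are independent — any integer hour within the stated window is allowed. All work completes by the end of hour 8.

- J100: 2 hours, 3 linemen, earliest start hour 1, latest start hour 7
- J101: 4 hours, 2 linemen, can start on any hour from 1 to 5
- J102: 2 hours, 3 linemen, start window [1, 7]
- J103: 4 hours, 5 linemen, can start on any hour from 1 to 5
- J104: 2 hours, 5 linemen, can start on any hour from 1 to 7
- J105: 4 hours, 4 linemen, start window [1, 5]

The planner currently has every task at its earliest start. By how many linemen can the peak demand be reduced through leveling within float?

13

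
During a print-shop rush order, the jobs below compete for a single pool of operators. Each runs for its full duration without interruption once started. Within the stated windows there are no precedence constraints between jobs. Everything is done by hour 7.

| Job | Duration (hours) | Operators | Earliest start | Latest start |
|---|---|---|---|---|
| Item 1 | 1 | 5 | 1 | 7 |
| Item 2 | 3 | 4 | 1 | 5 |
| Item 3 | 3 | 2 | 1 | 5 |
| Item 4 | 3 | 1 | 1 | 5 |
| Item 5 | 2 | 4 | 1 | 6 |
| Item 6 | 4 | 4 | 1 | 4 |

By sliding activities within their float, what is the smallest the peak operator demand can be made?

8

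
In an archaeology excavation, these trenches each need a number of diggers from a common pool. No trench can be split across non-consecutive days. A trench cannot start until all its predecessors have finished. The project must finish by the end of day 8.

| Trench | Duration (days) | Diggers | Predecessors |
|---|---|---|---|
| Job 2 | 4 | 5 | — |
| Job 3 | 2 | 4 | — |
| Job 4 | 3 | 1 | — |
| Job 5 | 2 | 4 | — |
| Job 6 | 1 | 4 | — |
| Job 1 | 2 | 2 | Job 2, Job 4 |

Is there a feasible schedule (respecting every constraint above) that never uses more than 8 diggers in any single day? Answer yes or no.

yes

Schedule Job 2@1, Job 3@5, Job 4@1, Job 5@5, Job 6@7, Job 1@7: d1:6  d2:6  d3:6  d4:5  d5:8  d6:8  d7:6  d8:2 — peak 8 ≤ 8.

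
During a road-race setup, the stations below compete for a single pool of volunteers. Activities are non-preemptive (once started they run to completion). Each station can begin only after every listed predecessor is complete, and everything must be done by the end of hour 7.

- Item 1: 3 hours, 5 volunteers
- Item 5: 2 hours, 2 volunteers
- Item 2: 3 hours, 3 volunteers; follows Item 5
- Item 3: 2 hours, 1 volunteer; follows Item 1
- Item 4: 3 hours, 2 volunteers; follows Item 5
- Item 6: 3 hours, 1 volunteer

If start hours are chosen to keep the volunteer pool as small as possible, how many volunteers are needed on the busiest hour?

7

Early-start (Item 1@1, Item 5@1, Item 2@3, Item 3@4, Item 4@3, Item 6@1) gives peak 11: h1:8  h2:8  h3:11  h4:6  h5:6  h6:0  h7:0.
Shift Item 2→4, Item 6→4.
Schedule Item 1@1, Item 5@1, Item 2@4, Item 3@4, Item 4@3, Item 6@4: h1:7  h2:7  h3:7  h4:7  h5:7  h6:4  h7:0 — peak 7.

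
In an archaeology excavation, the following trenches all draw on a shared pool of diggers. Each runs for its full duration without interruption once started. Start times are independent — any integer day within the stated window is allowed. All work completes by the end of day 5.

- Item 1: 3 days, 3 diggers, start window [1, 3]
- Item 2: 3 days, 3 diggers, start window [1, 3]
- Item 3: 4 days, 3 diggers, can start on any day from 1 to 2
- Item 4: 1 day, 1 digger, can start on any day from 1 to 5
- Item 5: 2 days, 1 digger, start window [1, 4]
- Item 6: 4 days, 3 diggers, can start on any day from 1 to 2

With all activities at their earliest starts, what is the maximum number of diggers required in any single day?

14

Early-start schedule: Item 1@1, Item 2@1, Item 3@1, Item 4@1, Item 5@1, Item 6@1.
Load per day: day 1: 14, day 2: 13, day 3: 12, day 4: 6, day 5: 0.
Peak is 14.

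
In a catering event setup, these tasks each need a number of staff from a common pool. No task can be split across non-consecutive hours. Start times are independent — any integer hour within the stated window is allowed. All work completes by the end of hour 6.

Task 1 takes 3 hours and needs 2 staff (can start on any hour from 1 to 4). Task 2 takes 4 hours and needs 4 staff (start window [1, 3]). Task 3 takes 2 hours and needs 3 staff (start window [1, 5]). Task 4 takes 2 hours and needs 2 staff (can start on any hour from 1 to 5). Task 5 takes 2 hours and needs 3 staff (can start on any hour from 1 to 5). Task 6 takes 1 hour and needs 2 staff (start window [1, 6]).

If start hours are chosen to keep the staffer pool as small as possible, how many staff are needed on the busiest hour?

Early-start (Task 1@1, Task 2@1, Task 3@1, Task 4@1, Task 5@1, Task 6@1) gives peak 16: h1:16  h2:14  h3:6  h4:4  h5:0  h6:0.
Shift Task 2→3, Task 5→4, Task 6→6.
Schedule Task 1@1, Task 2@3, Task 3@1, Task 4@1, Task 5@4, Task 6@6: h1:7  h2:7  h3:6  h4:7  h5:7  h6:6 — peak 7.
Total staffer-hours = 40 over 6 hours ⇒ peak ≥ ⌈40/6⌉ = 7, so 7 is optimal.

7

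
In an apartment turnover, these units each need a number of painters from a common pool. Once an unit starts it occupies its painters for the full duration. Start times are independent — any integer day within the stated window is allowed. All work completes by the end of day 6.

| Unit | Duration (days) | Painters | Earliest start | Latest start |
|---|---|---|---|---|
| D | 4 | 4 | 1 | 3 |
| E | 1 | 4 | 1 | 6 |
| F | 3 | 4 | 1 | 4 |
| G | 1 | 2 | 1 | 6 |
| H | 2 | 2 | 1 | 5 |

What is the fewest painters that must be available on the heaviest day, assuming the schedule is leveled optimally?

8

Early-start (D@1, E@1, F@1, G@1, H@1) gives peak 16: d1:16  d2:10  d3:8  d4:4  d5:0  d6:0.
Shift F→2, G→5, H→5.
Schedule D@1, E@1, F@2, G@5, H@5: d1:8  d2:8  d3:8  d4:8  d5:4  d6:2 — peak 8.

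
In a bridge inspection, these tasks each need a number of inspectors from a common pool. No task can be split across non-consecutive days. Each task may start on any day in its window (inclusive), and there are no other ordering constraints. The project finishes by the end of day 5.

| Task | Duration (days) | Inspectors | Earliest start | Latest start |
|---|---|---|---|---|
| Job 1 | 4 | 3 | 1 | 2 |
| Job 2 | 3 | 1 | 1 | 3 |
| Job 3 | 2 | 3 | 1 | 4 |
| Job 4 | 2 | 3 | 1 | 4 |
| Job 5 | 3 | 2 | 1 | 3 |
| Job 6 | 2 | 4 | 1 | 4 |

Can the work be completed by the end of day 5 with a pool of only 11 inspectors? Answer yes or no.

yes

Schedule Job 1@1, Job 2@1, Job 3@1, Job 4@1, Job 5@3, Job 6@3: d1:10  d2:10  d3:10  d4:9  d5:2 — peak 10 ≤ 11.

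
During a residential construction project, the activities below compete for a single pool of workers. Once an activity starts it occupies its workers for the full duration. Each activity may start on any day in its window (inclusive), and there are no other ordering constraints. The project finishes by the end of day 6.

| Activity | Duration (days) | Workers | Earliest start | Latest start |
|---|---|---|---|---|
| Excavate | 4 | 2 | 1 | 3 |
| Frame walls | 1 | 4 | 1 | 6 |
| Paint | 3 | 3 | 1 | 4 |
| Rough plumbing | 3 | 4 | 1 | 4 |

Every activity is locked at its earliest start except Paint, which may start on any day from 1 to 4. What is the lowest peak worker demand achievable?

10

Paint@1: d1:13  d2:9  d3:9  d4:2  d5:0  d6:0 → peak 13
Paint@2: d1:10  d2:9  d3:9  d4:5  d5:0  d6:0 → peak 10
Paint@3: d1:10  d2:6  d3:9  d4:5  d5:3  d6:0 → peak 10
Paint@4: d1:10  d2:6  d3:6  d4:5  d5:3  d6:3 → peak 10
Best is Paint@2, peak 10.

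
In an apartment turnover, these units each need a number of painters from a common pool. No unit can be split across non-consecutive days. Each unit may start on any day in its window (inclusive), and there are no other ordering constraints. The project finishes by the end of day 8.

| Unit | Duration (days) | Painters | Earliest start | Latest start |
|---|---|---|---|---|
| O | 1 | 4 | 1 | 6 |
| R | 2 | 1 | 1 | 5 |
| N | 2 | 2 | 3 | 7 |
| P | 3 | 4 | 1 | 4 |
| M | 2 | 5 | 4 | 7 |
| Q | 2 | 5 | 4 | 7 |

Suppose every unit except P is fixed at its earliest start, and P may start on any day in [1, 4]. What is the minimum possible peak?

P@1: d1:9  d2:5  d3:6  d4:12  d5:10  d6:0  d7:0  d8:0 → peak 12
P@2: d1:5  d2:5  d3:6  d4:16  d5:10  d6:0  d7:0  d8:0 → peak 16
P@3: d1:5  d2:1  d3:6  d4:16  d5:14  d6:0  d7:0  d8:0 → peak 16
P@4: d1:5  d2:1  d3:2  d4:16  d5:14  d6:4  d7:0  d8:0 → peak 16
Best is P@1, peak 12.

12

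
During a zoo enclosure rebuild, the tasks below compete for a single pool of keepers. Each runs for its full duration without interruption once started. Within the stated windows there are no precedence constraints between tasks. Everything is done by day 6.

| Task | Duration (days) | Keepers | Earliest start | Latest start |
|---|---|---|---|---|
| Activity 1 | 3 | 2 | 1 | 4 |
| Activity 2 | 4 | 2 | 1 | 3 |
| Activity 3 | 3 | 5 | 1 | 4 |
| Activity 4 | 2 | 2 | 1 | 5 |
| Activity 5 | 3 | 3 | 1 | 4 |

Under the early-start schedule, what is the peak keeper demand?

Early-start schedule: Activity 1@1, Activity 2@1, Activity 3@1, Activity 4@1, Activity 5@1.
Load per day: day 1: 14, day 2: 14, day 3: 12, day 4: 2, day 5: 0, day 6: 0.
Peak is 14.

14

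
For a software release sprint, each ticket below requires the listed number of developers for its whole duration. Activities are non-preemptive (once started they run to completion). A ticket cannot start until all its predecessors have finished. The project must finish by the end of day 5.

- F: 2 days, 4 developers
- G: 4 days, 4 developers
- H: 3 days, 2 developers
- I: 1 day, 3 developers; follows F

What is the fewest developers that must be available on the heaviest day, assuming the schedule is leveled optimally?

Early-start (F@1, G@1, H@1, I@3) gives peak 10: d1:10  d2:10  d3:9  d4:4  d5:0.
Shift H→3, I→5.
Schedule F@1, G@1, H@3, I@5: d1:8  d2:8  d3:6  d4:6  d5:5 — peak 8.

8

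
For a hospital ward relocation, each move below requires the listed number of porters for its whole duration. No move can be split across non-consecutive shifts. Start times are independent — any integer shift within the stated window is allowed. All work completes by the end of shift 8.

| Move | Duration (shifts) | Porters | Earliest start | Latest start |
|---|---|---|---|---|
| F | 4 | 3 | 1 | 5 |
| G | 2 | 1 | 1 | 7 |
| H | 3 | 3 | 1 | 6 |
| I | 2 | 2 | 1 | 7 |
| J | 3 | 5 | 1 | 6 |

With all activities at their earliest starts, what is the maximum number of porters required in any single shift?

Early-start schedule: F@1, G@1, H@1, I@1, J@1.
Load per shift: shift 1: 14, shift 2: 14, shift 3: 11, shift 4: 3, shift 5: 0, shift 6: 0, shift 7: 0, shift 8: 0.
Peak is 14.

14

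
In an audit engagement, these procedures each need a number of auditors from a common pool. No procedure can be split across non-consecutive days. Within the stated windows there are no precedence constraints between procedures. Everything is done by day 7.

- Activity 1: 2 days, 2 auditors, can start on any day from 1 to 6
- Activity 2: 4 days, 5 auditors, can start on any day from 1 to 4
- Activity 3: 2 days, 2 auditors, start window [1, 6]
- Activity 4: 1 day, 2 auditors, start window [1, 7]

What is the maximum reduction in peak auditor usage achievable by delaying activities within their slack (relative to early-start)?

Early-start peak: d1:11  d2:9  d3:5  d4:5  d5:0  d6:0  d7:0 ⇒ 11.
Leveled (Activity 1@1, Activity 2@3, Activity 3@1, Activity 4@7): d1:4  d2:4  d3:5  d4:5  d5:5  d6:5  d7:2 ⇒ 5.
Reduction 11 − 5 = 6.

6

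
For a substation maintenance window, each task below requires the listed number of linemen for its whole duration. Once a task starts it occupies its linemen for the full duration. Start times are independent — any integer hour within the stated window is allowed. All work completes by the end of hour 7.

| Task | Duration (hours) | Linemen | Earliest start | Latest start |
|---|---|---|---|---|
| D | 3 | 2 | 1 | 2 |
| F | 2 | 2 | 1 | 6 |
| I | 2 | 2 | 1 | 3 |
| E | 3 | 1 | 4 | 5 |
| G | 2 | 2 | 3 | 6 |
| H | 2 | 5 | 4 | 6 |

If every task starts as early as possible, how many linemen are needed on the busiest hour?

8

Early-start schedule: D@1, F@1, I@1, E@4, G@3, H@4.
Load per hour: hour 1: 6, hour 2: 6, hour 3: 4, hour 4: 8, hour 5: 6, hour 6: 1, hour 7: 0.
Peak is 8.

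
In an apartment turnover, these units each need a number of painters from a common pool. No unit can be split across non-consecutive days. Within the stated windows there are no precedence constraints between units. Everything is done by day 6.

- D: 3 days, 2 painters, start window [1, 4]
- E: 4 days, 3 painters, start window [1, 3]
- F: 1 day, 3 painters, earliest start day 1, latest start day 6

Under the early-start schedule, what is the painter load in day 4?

At early start, day 4 has: E.
Demand: 3 = 3.

3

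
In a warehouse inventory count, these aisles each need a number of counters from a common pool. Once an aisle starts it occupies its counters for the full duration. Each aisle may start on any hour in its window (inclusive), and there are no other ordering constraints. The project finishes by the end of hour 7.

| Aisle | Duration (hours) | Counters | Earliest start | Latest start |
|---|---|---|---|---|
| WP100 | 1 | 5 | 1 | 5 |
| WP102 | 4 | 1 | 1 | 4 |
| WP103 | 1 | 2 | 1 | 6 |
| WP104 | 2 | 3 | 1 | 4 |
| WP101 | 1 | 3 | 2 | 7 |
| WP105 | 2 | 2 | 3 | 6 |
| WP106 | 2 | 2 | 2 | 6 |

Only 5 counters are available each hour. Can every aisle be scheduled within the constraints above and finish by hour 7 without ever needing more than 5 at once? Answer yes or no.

Schedule WP100@1, WP102@2, WP103@2, WP104@3, WP101@5, WP105@6, WP106@6: h1:5  h2:3  h3:4  h4:4  h5:4  h6:4  h7:4 — peak 5 ≤ 5.

yes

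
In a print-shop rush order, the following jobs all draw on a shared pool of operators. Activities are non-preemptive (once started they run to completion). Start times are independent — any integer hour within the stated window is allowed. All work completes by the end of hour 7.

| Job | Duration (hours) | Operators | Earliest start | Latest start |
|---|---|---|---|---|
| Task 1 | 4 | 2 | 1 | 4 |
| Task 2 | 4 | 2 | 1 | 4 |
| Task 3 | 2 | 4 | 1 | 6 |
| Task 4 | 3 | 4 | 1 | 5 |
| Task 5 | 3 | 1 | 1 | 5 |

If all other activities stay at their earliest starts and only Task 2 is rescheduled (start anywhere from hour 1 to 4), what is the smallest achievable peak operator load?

11

Task 2@1: h1:13  h2:13  h3:9  h4:4  h5:0  h6:0  h7:0 → peak 13
Task 2@2: h1:11  h2:13  h3:9  h4:4  h5:2  h6:0  h7:0 → peak 13
Task 2@3: h1:11  h2:11  h3:9  h4:4  h5:2  h6:2  h7:0 → peak 11
Task 2@4: h1:11  h2:11  h3:7  h4:4  h5:2  h6:2  h7:2 → peak 11
Best is Task 2@3, peak 11.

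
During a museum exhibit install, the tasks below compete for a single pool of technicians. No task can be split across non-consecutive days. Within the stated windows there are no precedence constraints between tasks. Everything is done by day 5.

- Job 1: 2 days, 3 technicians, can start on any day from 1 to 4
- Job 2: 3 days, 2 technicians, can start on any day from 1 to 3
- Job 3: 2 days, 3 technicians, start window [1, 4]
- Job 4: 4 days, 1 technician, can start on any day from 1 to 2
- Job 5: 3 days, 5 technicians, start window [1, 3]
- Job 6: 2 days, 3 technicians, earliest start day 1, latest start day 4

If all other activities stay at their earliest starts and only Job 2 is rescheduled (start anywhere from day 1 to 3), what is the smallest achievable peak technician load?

15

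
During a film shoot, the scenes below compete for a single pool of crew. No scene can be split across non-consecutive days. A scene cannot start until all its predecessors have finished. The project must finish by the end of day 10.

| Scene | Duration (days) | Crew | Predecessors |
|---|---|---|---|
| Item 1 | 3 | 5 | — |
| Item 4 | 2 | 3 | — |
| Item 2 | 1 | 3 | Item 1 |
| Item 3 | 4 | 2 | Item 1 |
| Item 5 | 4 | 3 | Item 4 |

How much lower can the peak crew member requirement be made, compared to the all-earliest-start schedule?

Early-start peak: d1:8  d2:8  d3:8  d4:8  d5:5  d6:5  d7:2  d8:0  d9:0  d10:0 ⇒ 8.
Leveled (Item 1@1, Item 4@4, Item 2@6, Item 3@4, Item 5@7): d1:5  d2:5  d3:5  d4:5  d5:5  d6:5  d7:5  d8:3  d9:3  d10:3 ⇒ 5.
Reduction 8 − 5 = 3.

3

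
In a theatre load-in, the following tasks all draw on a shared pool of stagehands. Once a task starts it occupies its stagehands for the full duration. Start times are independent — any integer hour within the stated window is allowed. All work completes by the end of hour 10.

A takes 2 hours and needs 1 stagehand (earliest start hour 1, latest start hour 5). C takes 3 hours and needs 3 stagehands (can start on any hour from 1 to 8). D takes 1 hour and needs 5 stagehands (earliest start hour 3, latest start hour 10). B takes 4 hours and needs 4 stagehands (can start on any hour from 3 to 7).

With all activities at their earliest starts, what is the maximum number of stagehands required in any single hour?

Early-start schedule: A@1, C@1, D@3, B@3.
Load per hour: hour 1: 4, hour 2: 4, hour 3: 12, hour 4: 4, hour 5: 4, hour 6: 4, hour 7: 0, hour 8: 0, hour 9: 0, hour 10: 0.
Peak is 12.

12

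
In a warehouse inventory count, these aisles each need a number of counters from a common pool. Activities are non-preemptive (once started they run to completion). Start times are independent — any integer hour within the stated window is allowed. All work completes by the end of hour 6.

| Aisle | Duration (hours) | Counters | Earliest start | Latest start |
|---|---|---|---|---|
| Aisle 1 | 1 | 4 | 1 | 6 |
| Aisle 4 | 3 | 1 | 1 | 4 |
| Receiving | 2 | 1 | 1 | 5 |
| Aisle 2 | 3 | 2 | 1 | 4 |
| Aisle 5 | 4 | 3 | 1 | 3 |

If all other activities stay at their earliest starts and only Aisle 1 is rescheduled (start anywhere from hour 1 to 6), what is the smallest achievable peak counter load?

7

Aisle 1@1: h1:11  h2:7  h3:6  h4:3  h5:0  h6:0 → peak 11
Aisle 1@2: h1:7  h2:11  h3:6  h4:3  h5:0  h6:0 → peak 11
Aisle 1@3: h1:7  h2:7  h3:10  h4:3  h5:0  h6:0 → peak 10
Aisle 1@4: h1:7  h2:7  h3:6  h4:7  h5:0  h6:0 → peak 7
Aisle 1@5: h1:7  h2:7  h3:6  h4:3  h5:4  h6:0 → peak 7
Aisle 1@6: h1:7  h2:7  h3:6  h4:3  h5:0  h6:4 → peak 7
Best is Aisle 1@4, peak 7.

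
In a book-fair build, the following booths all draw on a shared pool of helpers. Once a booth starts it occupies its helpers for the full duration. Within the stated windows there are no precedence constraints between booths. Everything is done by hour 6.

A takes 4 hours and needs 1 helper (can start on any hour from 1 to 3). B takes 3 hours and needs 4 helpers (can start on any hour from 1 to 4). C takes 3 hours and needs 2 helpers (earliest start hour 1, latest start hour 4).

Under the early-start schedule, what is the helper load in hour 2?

At early start, hour 2 has: A, B, C.
Demand: 1 + 4 + 2 = 7.

7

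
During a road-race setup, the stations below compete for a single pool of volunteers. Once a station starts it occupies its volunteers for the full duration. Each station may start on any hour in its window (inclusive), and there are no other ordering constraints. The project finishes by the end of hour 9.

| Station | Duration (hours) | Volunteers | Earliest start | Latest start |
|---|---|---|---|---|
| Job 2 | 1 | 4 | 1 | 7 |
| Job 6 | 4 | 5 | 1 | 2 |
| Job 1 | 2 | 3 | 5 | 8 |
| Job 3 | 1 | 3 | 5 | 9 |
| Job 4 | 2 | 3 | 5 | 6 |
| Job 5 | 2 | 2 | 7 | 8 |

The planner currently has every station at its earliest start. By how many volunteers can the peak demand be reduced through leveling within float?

3

Early-start peak: h1:9  h2:5  h3:5  h4:5  h5:9  h6:6  h7:2  h8:2  h9:0 ⇒ 9.
Leveled (Job 2@1, Job 6@2, Job 1@6, Job 3@8, Job 4@6, Job 5@8): h1:4  h2:5  h3:5  h4:5  h5:5  h6:6  h7:6  h8:5  h9:2 ⇒ 6.
Reduction 9 − 6 = 3.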